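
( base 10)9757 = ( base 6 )113101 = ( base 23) ia5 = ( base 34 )8EX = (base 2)10011000011101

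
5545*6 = 33270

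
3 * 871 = 2613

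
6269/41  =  152 + 37/41 = 152.90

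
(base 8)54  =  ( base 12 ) 38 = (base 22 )20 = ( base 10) 44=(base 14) 32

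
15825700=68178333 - 52352633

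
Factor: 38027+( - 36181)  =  2^1*13^1*71^1 = 1846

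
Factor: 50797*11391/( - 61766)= - 578628627/61766 = -2^( - 1) * 3^1 * 79^1*89^( - 1)*347^( - 1)*643^1*3797^1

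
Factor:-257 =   -  257^1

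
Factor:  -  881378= -2^1*197^1*2237^1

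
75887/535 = 75887/535 =141.84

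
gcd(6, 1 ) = 1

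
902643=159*5677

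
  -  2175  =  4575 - 6750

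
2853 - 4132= - 1279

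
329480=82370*4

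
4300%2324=1976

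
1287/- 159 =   -  429/53   =  - 8.09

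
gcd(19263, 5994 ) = 3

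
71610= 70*1023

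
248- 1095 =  - 847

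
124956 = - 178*(-702 )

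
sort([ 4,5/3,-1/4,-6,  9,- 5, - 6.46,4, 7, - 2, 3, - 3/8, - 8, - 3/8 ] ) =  [-8, - 6.46,  -  6,-5, - 2,-3/8, - 3/8, - 1/4 , 5/3, 3, 4,  4,7, 9 ]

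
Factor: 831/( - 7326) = - 2^(-1)*3^( - 1)  *11^(-1 )*37^( - 1)*277^1 = - 277/2442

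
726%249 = 228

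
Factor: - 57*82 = -4674= -2^1*3^1*19^1 *41^1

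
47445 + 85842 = 133287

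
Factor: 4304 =2^4*269^1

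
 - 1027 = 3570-4597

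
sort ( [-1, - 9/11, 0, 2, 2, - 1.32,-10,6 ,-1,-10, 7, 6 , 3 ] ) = [ - 10,-10,-1.32,-1,-1 , -9/11, 0, 2, 2,3, 6 , 6, 7] 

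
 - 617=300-917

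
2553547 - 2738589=- 185042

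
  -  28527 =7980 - 36507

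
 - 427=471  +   - 898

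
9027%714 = 459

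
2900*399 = 1157100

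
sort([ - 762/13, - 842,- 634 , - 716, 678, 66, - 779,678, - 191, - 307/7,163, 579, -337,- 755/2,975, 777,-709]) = [ -842 ,-779, - 716,-709, - 634, - 755/2,-337, - 191, - 762/13, - 307/7, 66,163,579 , 678,678, 777, 975]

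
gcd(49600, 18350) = 50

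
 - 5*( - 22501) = 112505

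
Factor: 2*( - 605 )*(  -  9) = 2^1*3^2 * 5^1*11^2 = 10890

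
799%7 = 1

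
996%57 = 27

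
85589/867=98 + 623/867 = 98.72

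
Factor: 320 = 2^6*5^1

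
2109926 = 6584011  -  4474085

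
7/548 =7/548 = 0.01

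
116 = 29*4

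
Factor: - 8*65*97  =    -  50440 = -2^3 * 5^1 * 13^1*97^1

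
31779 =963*33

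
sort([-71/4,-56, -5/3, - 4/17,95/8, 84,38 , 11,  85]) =[-56,  -  71/4,-5/3, - 4/17, 11,  95/8,  38,84,85]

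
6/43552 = 3/21776 = 0.00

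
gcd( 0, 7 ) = 7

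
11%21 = 11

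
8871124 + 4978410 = 13849534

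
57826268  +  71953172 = 129779440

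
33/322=33/322= 0.10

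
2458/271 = 2458/271 = 9.07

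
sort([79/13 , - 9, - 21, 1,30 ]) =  [  -  21,-9,1, 79/13,30] 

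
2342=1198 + 1144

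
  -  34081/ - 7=34081/7 = 4868.71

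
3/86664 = 1/28888 = 0.00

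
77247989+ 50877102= 128125091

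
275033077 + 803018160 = 1078051237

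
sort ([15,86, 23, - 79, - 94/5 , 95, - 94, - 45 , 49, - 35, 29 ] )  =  [ - 94,- 79, - 45, - 35, - 94/5,15, 23, 29 , 49, 86,95]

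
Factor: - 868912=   -  2^4*  11^1 * 4937^1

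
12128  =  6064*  2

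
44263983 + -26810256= 17453727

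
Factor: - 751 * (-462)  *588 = 204013656 = 2^3*3^2*7^3*11^1*751^1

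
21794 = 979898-958104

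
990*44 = 43560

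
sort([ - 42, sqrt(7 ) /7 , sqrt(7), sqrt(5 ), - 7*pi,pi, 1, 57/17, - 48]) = [ - 48, -42, - 7*pi,  sqrt(7 ) /7,1,sqrt(5),sqrt (7 ) , pi,57/17 ]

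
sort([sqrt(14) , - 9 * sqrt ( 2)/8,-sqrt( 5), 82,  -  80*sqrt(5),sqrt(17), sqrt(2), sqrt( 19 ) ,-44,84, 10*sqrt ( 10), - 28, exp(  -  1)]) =[  -  80* sqrt(5), -44 ,-28 , - sqrt(5),  -  9*sqrt(2)/8, exp(-1), sqrt(2),sqrt(14),sqrt(17),  sqrt(19),  10*sqrt(10), 82,84]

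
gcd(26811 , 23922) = 27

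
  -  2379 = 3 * ( - 793)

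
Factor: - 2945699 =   -  433^1*6803^1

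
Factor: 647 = 647^1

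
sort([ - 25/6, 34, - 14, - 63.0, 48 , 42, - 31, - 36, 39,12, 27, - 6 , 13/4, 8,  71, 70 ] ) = [ -63.0, - 36, - 31, - 14, - 6, - 25/6,13/4,8,12,  27 , 34, 39, 42,48,  70 , 71]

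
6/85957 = 6/85957= 0.00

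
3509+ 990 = 4499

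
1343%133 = 13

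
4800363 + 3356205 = 8156568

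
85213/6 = 85213/6 = 14202.17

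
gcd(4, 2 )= 2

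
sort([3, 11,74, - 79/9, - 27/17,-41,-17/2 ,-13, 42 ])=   [-41, - 13, - 79/9, - 17/2 , - 27/17,3, 11 , 42,  74]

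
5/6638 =5/6638 = 0.00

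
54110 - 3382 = 50728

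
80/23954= 40/11977 = 0.00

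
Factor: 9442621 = 241^1*39181^1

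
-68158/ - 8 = 8519 + 3/4  =  8519.75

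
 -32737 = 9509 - 42246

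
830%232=134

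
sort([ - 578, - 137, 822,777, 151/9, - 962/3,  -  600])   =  [-600, - 578,-962/3,-137,  151/9,777, 822 ] 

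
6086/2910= 2 +133/1455 = 2.09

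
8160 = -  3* (-2720) 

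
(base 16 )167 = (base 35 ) A9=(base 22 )G7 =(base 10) 359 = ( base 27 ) D8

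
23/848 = 23/848 = 0.03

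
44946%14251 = 2193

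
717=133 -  - 584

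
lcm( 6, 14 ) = 42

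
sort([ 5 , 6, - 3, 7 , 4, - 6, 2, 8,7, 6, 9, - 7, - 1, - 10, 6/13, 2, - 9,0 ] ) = [ -10, - 9, - 7, - 6, - 3, - 1, 0, 6/13 , 2,  2,  4,5,6,  6,7,  7,8,9 ] 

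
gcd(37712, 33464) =8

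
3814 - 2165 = 1649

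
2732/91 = 2732/91= 30.02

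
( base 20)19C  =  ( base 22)14k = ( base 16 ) 250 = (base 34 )he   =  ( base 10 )592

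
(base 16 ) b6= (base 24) 7e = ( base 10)182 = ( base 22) 86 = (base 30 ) 62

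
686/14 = 49 = 49.00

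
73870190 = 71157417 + 2712773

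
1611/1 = 1611 = 1611.00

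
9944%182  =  116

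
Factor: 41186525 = 5^2*29^1*56809^1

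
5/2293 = 5/2293 = 0.00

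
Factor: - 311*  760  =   - 2^3 * 5^1 * 19^1*311^1= - 236360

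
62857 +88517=151374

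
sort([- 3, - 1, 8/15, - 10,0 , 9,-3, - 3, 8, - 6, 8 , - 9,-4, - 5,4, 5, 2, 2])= [ - 10,-9 , - 6 , - 5  , -4,- 3 , -3, - 3, -1,0, 8/15,2,2,4, 5 , 8, 8,9]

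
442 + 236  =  678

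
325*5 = 1625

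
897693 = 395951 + 501742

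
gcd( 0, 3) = 3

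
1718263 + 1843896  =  3562159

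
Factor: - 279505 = - 5^1*55901^1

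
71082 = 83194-12112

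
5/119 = 5/119= 0.04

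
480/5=96 = 96.00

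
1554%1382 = 172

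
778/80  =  9 + 29/40 =9.72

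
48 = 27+21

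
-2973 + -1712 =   -  4685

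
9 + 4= 13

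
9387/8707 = 9387/8707 = 1.08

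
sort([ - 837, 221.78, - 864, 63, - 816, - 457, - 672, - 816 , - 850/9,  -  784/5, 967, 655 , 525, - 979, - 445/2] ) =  [ - 979, - 864, - 837 , - 816, - 816, - 672, - 457, - 445/2, - 784/5, - 850/9,63, 221.78, 525, 655,967 ] 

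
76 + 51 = 127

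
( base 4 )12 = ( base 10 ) 6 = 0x6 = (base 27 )6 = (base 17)6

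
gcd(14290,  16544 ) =2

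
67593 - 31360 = 36233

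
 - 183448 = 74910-258358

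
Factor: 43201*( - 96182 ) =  - 4155158582 = -2^1*43201^1*48091^1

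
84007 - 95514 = -11507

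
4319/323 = 13 + 120/323 = 13.37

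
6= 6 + 0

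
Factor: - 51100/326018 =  - 50/319 = - 2^1*5^2 * 11^( - 1)  *29^ (  -  1) 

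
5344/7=5344/7  =  763.43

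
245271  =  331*741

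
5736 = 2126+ 3610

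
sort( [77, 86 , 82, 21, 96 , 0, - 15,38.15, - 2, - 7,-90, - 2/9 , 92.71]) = [ - 90, - 15, - 7,-2,- 2/9,0,21,38.15,  77 , 82, 86,92.71,96] 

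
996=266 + 730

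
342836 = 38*9022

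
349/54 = 349/54 =6.46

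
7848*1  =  7848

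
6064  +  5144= 11208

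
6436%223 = 192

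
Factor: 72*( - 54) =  - 2^4*3^5 = - 3888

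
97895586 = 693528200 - 595632614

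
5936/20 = 296+4/5 = 296.80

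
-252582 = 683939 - 936521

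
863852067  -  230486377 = 633365690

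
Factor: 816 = 2^4*3^1*17^1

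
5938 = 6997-1059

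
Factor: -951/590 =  - 2^( - 1)*3^1*5^( - 1 )*59^( - 1)*317^1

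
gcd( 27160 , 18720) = 40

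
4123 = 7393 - 3270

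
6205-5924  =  281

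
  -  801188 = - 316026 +-485162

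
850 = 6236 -5386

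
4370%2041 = 288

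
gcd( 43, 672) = 1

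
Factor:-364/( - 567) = 52/81 = 2^2*3^( - 4) * 13^1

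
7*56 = 392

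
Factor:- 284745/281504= - 615/608 = - 2^( - 5)*3^1 *5^1*19^( - 1)*41^1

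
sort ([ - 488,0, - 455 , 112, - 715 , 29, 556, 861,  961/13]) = [-715, - 488,-455,0,29,961/13,112, 556, 861]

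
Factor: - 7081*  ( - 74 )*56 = 2^4*7^1 * 37^1*73^1*97^1 = 29343664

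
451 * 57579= 25968129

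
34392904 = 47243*728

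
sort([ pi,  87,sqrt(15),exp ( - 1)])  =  [ exp( - 1), pi,sqrt ( 15 ),87]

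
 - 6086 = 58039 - 64125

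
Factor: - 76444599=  - 3^1*7^1*11^1*149^1*2221^1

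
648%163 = 159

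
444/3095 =444/3095 = 0.14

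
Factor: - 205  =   - 5^1*41^1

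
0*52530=0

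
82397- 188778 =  - 106381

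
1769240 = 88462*20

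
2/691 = 2/691=0.00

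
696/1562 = 348/781= 0.45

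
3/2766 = 1/922 = 0.00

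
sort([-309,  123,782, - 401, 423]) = [  -  401,-309, 123,423,782 ]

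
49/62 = 49/62=0.79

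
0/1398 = 0 = 0.00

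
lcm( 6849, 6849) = 6849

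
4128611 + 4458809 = 8587420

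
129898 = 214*607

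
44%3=2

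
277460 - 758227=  - 480767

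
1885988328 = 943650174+942338154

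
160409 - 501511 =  - 341102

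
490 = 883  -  393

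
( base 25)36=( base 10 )81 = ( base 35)2B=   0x51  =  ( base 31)2j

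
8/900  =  2/225 = 0.01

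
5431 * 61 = 331291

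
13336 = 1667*8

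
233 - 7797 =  - 7564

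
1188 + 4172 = 5360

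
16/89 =16/89 = 0.18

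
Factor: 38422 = 2^1*19211^1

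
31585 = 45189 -13604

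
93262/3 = 31087+1/3 = 31087.33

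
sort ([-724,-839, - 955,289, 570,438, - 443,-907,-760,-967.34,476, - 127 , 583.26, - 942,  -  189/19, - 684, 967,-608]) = [ - 967.34,-955,-942,-907, - 839, - 760,-724,-684,-608,-443, - 127, - 189/19, 289,438, 476,570, 583.26, 967 ]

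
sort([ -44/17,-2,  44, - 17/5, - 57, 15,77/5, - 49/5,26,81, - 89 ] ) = [ - 89, - 57, - 49/5, - 17/5, - 44/17, - 2, 15 , 77/5, 26, 44,81]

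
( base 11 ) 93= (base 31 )39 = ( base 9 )123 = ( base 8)146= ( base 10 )102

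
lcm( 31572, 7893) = 31572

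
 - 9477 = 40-9517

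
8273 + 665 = 8938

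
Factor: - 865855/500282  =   - 2^( - 1) * 5^1 * 41^ ( - 1)*157^1 * 1103^1*6101^( - 1)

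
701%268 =165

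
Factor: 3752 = 2^3 *7^1*67^1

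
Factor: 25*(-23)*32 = - 18400 = - 2^5*5^2*23^1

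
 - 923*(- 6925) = 6391775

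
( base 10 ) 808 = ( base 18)28g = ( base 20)208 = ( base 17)2D9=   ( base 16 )328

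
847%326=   195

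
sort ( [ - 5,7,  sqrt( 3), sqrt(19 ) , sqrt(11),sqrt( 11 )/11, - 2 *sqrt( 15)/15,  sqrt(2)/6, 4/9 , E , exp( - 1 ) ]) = [ - 5, - 2*sqrt ( 15) /15,  sqrt ( 2)/6, sqrt(11 )/11,exp( - 1) , 4/9,sqrt( 3),E , sqrt ( 11) , sqrt ( 19),7] 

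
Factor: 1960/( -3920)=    - 1/2 = - 2^( - 1 )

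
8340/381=2780/127 = 21.89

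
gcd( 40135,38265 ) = 5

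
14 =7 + 7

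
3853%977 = 922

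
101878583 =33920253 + 67958330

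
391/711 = 391/711   =  0.55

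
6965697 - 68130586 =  - 61164889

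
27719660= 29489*940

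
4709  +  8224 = 12933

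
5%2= 1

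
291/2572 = 291/2572 = 0.11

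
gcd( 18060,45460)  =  20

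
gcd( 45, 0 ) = 45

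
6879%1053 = 561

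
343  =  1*343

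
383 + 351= 734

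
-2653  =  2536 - 5189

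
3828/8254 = 1914/4127  =  0.46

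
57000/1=57000 = 57000.00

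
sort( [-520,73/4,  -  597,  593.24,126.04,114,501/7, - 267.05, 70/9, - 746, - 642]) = [ - 746,-642, - 597, - 520, - 267.05,  70/9,73/4, 501/7, 114, 126.04,593.24]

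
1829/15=1829/15 = 121.93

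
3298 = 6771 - 3473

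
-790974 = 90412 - 881386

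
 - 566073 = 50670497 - 51236570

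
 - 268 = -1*268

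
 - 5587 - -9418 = 3831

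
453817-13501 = 440316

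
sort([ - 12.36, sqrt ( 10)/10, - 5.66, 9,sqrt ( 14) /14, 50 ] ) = [ - 12.36,  -  5.66,sqrt ( 14)/14,sqrt (10 ) /10,9  ,  50] 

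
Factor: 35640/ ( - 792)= -45 = - 3^2*5^1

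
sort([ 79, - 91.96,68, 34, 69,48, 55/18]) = [ - 91.96,55/18,34 , 48, 68,  69,79 ] 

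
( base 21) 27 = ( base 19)2b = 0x31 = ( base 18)2D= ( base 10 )49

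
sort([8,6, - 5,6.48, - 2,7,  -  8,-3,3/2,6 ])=[ - 8, - 5, - 3,-2, 3/2, 6, 6, 6.48,  7, 8] 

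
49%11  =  5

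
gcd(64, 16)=16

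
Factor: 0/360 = 0^1 = 0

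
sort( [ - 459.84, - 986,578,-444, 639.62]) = [ - 986  , - 459.84,  -  444,  578, 639.62 ] 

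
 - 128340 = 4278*( - 30 )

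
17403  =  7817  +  9586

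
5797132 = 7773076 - 1975944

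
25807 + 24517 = 50324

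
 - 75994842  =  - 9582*7931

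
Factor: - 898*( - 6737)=2^1*449^1*6737^1 = 6049826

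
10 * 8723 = 87230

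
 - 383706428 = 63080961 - 446787389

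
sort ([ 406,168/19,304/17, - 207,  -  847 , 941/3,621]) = [ - 847, - 207, 168/19,304/17 , 941/3, 406,621]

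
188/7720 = 47/1930 = 0.02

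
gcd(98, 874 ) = 2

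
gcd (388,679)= 97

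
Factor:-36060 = -2^2 * 3^1*5^1*601^1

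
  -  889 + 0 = -889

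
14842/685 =21+457/685 = 21.67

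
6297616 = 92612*68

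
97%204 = 97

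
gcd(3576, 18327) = 447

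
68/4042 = 34/2021 =0.02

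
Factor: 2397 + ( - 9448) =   -  7051 =-11^1 * 641^1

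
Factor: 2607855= 3^1*5^1*23^1*7559^1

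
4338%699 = 144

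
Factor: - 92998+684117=591119 = 47^1 *12577^1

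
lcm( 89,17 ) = 1513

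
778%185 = 38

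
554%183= 5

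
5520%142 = 124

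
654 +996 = 1650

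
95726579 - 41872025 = 53854554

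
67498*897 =60545706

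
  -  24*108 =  - 2592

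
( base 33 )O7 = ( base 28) 10f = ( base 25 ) 16o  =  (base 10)799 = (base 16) 31F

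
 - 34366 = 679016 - 713382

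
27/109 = 27/109 = 0.25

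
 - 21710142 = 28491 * ( - 762 ) 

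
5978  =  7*854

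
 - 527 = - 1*527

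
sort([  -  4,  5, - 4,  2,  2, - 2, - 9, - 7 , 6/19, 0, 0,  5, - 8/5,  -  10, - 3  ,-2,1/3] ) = [  -  10,-9 ,-7, - 4,-4, - 3, - 2, - 2, - 8/5,0,  0,6/19, 1/3,2,2, 5,5]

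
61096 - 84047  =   - 22951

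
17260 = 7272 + 9988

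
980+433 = 1413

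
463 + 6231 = 6694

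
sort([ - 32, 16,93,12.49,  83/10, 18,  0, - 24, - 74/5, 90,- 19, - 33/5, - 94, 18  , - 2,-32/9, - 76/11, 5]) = [ - 94, - 32, - 24,-19, -74/5,-76/11,  -  33/5, - 32/9, - 2,0,5, 83/10, 12.49,  16,18,18,90,93] 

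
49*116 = 5684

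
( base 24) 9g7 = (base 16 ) 15c7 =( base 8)12707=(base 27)7hd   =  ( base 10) 5575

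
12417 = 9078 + 3339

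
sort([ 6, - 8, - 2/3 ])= [ - 8, - 2/3,6] 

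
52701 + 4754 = 57455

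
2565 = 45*57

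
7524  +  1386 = 8910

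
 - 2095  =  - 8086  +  5991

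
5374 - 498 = 4876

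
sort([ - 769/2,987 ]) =[ - 769/2, 987 ]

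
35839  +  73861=109700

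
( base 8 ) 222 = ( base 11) 123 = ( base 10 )146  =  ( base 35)46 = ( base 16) 92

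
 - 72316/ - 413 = 72316/413 = 175.10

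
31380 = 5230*6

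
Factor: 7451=7451^1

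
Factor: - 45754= - 2^1*22877^1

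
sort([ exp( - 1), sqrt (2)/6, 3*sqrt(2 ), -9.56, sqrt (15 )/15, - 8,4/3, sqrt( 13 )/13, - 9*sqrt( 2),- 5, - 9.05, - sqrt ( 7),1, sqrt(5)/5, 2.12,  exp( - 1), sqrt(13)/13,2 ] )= [ -9*sqrt(2 ), - 9.56, - 9.05, - 8,  -  5, - sqrt( 7 ), sqrt(2 )/6, sqrt(15)/15,sqrt( 13 ) /13, sqrt( 13 )/13,exp( - 1 ), exp( - 1 ),sqrt (5)/5,1, 4/3, 2,2.12,  3*sqrt(2)]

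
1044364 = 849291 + 195073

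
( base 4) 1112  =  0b1010110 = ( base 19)4a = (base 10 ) 86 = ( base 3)10012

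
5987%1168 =147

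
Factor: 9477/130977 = 3^1*7^ ( - 2)*11^( - 1)*13^1 = 39/539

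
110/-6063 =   -  110/6063= - 0.02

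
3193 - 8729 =-5536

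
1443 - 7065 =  - 5622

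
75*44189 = 3314175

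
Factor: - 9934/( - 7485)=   2^1 * 3^ ( - 1)*5^(-1)*499^( - 1)*4967^1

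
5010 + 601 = 5611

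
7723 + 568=8291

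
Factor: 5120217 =3^2*568913^1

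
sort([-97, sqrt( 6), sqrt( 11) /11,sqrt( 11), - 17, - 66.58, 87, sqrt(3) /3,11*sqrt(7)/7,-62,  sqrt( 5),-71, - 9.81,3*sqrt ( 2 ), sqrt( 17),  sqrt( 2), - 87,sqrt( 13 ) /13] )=[-97, - 87, - 71,  -  66.58 , - 62, - 17,-9.81,sqrt(13)/13, sqrt( 11)/11,sqrt(3 ) /3, sqrt(2 ), sqrt(5),  sqrt( 6 ), sqrt( 11),sqrt(17), 11*sqrt (7 ) /7,3*sqrt( 2),87]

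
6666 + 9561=16227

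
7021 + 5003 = 12024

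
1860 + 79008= 80868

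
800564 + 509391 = 1309955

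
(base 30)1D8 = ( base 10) 1298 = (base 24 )262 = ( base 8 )2422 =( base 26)1no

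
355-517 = -162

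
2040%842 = 356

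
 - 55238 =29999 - 85237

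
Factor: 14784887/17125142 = 2^( - 1)*13^1*41^1*719^(- 1) * 11909^ (-1)*27739^1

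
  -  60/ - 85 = 12/17  =  0.71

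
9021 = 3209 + 5812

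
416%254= 162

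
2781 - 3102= - 321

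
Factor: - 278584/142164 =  -194/99 = - 2^1*3^(  -  2 )* 11^(-1)*  97^1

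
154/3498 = 7/159 =0.04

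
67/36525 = 67/36525 = 0.00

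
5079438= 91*55818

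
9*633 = 5697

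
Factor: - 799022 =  - 2^1*7^1*57073^1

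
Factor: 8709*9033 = 3^2*2903^1* 3011^1 = 78668397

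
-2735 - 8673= - 11408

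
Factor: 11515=5^1 * 7^2 * 47^1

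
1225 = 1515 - 290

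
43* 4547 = 195521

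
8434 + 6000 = 14434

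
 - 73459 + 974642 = 901183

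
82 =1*82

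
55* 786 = 43230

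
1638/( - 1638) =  - 1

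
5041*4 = 20164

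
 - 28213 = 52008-80221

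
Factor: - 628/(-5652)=1/9 =3^ ( - 2)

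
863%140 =23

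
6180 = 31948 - 25768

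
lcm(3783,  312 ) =30264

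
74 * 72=5328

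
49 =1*49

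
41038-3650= 37388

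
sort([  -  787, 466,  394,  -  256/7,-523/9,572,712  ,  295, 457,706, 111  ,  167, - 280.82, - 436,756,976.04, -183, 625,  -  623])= [-787, - 623, - 436, - 280.82, - 183, - 523/9, -256/7,  111,167,295, 394,457,466,572, 625, 706,712,756,976.04 ] 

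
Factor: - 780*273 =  - 212940 = - 2^2*3^2*5^1*7^1*13^2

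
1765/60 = 29 + 5/12 = 29.42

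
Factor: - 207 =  - 3^2*23^1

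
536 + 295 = 831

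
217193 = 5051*43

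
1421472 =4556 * 312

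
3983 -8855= - 4872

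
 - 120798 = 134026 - 254824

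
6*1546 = 9276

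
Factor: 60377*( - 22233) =-3^1*173^1*349^1*7411^1= - 1342361841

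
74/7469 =74/7469= 0.01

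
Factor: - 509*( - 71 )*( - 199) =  - 71^1*199^1*509^1= - 7191661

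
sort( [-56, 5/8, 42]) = [ - 56,5/8,42]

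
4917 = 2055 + 2862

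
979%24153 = 979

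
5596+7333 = 12929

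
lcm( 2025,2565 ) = 38475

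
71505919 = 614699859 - 543193940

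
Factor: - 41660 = -2^2*5^1 * 2083^1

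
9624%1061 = 75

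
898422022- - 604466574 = 1502888596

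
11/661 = 11/661  =  0.02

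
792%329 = 134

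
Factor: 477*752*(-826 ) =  - 2^5*3^2 * 7^1*47^1*53^1*59^1 = - 296289504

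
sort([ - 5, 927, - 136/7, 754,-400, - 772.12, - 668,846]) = [ - 772.12, - 668,-400,-136/7,-5,754, 846,927]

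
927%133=129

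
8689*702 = 6099678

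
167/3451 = 167/3451 =0.05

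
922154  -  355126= 567028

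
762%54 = 6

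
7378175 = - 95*( - 77665) 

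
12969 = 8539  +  4430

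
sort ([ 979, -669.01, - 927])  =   [ - 927, - 669.01,979 ]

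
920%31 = 21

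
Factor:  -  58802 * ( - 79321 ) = 4664233442 = 2^1 * 11^1 * 7211^1*29401^1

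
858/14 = 61+2/7=61.29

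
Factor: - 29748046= - 2^1*157^1*211^1*449^1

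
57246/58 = 987 = 987.00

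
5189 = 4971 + 218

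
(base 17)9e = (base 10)167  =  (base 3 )20012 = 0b10100111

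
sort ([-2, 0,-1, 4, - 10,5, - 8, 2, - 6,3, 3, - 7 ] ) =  [ - 10, - 8, - 7, - 6, - 2, - 1,  0,2, 3, 3, 4, 5 ] 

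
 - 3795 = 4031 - 7826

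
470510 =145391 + 325119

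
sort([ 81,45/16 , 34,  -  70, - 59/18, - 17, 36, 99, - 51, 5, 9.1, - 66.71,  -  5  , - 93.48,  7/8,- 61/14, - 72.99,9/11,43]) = [  -  93.48, - 72.99, - 70,-66.71, - 51 , - 17, - 5, - 61/14, - 59/18, 9/11, 7/8, 45/16,5,9.1,  34, 36, 43,81 , 99]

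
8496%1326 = 540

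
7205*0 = 0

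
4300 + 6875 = 11175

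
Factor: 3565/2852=5/4= 2^ ( - 2 ) * 5^1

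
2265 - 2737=  -  472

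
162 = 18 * 9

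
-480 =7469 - 7949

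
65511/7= 65511/7 = 9358.71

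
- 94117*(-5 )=470585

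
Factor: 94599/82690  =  2^(-1 ) * 3^2*5^ ( - 1 )*23^1 * 457^1*8269^( - 1)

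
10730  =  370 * 29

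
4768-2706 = 2062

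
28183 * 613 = 17276179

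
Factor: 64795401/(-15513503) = -3^2*11^1 * 17^(- 1)*654499^1*912559^( -1 )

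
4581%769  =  736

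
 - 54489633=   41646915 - 96136548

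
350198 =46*7613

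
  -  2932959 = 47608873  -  50541832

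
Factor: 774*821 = 2^1*3^2 * 43^1*821^1 = 635454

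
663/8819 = 663/8819 = 0.08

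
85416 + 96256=181672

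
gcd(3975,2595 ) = 15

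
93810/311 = 93810/311 = 301.64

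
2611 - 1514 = 1097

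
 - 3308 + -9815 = -13123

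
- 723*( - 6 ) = 4338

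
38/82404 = 19/41202 = 0.00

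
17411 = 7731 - -9680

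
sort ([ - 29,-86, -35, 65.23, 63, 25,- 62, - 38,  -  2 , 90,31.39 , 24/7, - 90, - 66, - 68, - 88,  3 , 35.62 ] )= [ - 90, - 88,-86,-68,- 66,-62, - 38,-35,-29, - 2, 3,24/7,25,31.39, 35.62,63, 65.23,90]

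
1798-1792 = 6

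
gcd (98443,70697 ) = 1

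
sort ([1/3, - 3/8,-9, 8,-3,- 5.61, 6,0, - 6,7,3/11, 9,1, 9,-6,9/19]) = [- 9, - 6 , - 6 , - 5.61,-3,-3/8,0, 3/11,1/3, 9/19, 1,  6, 7, 8 , 9,9]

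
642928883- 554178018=88750865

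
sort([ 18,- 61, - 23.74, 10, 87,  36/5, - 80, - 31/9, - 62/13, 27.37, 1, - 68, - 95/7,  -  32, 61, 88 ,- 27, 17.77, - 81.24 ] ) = [  -  81.24,-80, - 68,-61, - 32,-27,-23.74,-95/7, - 62/13, -31/9, 1, 36/5, 10, 17.77, 18 , 27.37, 61, 87, 88]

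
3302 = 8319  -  5017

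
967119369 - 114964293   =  852155076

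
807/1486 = 807/1486 = 0.54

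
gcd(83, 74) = 1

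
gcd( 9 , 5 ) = 1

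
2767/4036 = 2767/4036 = 0.69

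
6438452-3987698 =2450754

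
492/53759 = 492/53759= 0.01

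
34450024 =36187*952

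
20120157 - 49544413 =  - 29424256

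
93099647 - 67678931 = 25420716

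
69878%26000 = 17878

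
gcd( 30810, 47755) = 5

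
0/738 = 0 = 0.00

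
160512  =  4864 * 33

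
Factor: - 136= - 2^3 * 17^1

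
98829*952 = 94085208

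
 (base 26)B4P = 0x1D8D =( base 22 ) FDJ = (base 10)7565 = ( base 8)16615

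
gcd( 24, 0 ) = 24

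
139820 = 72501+67319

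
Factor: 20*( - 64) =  - 1280 = -2^8 *5^1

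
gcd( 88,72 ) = 8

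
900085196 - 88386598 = 811698598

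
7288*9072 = 66116736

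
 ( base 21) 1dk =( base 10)734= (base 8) 1336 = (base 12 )512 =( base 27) 105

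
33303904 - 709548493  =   - 676244589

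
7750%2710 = 2330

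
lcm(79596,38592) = 1273536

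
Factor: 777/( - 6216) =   -  2^ ( - 3 )= - 1/8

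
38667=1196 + 37471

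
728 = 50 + 678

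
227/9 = 25+2/9 =25.22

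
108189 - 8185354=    - 8077165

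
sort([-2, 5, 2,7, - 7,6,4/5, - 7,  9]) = [ - 7 ,  -  7, - 2,4/5,2, 5 , 6, 7, 9 ]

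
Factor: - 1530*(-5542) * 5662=2^3*3^2*5^1  *17^2*19^1 * 149^1*163^1 = 48009570120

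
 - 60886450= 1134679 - 62021129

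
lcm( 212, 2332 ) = 2332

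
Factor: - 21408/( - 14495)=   96/65 = 2^5*3^1*5^( - 1 )*13^(-1 ) 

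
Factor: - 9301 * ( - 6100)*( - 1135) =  - 64395473500 = - 2^2 * 5^3 * 61^1 * 71^1 * 131^1*227^1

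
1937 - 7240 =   -  5303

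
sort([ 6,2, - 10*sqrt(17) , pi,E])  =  [-10*sqrt ( 17), 2,E, pi, 6]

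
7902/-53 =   -  7902/53 = -  149.09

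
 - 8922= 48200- 57122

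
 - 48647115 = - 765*63591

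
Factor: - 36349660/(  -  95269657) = 1580420/4142159  =  2^2 * 5^1*7^ ( - 1)*19^1*719^( - 1 ) * 823^(-1)*4159^1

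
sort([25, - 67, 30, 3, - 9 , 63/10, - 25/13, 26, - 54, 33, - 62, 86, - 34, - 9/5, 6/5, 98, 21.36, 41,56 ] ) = [ - 67, - 62, - 54, - 34, - 9, - 25/13,-9/5,6/5, 3,  63/10, 21.36, 25, 26, 30, 33, 41, 56, 86, 98 ] 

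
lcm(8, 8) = 8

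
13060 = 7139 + 5921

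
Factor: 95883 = 3^1*31^1*1031^1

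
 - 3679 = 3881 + -7560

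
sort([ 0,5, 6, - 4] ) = [ - 4, 0, 5, 6]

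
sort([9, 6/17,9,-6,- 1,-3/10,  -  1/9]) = [-6,-1, - 3/10, - 1/9, 6/17,9 , 9] 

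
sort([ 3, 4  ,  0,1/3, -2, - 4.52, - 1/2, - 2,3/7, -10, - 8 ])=[ - 10, - 8, - 4.52, - 2, - 2, - 1/2,0, 1/3,3/7,3,4 ] 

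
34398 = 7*4914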